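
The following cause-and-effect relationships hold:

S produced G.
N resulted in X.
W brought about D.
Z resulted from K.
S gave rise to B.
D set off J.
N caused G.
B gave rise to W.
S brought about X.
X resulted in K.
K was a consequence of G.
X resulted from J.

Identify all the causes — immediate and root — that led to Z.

B, D, G, J, K, N, S, W, X

Immediate cause of Z: K.
Further upstream: S, B, W, D, N, J, X, G.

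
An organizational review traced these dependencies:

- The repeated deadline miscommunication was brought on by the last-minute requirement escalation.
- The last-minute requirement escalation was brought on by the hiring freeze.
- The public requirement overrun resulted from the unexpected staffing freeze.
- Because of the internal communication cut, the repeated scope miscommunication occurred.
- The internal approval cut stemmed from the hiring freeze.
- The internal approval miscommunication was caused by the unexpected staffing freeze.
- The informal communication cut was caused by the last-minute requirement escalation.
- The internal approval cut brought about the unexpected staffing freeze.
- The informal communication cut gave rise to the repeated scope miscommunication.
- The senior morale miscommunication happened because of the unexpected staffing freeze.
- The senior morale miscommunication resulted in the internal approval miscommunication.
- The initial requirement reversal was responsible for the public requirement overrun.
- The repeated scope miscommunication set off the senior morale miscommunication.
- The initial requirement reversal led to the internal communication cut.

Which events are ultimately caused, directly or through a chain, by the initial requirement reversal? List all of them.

the internal approval miscommunication, the internal communication cut, the public requirement overrun, the repeated scope miscommunication, the senior morale miscommunication

Direct effects: the internal communication cut, the public requirement overrun.
2 steps out: the repeated scope miscommunication.
3 steps out: the senior morale miscommunication.
4 steps out: the internal approval miscommunication.
Not reachable from it: the hiring freeze, the last-minute requirement escalation, the internal approval cut, the repeated deadline miscommunication, the informal communication cut, the unexpected staffing freeze.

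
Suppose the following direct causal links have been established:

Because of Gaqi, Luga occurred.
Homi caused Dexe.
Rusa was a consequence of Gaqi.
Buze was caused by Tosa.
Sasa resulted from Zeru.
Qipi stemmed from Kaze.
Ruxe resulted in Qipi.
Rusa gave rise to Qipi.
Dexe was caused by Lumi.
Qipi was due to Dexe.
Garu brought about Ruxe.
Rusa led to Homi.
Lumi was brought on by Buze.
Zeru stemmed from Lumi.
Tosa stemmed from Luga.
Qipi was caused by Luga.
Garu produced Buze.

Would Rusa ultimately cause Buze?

Rusa leads to Homi, Dexe, Qipi; Buze is not among them.

No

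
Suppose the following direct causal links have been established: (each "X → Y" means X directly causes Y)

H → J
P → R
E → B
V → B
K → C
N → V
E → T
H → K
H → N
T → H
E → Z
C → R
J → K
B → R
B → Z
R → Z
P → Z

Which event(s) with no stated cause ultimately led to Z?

E, P

Tracing upstream from Z: Z ← E.
A separate upstream branch: Z ← P.
Each of those chain origins has no stated cause.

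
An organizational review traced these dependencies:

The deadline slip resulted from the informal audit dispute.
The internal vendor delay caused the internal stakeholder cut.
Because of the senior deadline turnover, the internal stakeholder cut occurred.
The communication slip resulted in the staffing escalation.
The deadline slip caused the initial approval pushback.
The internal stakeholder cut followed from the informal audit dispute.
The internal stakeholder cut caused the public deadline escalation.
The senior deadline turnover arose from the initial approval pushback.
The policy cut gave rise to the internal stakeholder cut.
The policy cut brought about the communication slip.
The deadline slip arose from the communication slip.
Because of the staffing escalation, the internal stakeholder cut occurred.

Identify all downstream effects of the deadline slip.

Direct effects: the initial approval pushback.
2 steps out: the senior deadline turnover.
3 steps out: the internal stakeholder cut.
4 steps out: the public deadline escalation.
Not reachable from it: the policy cut, the informal audit dispute, the communication slip, the staffing escalation, the internal vendor delay.

the initial approval pushback, the internal stakeholder cut, the public deadline escalation, the senior deadline turnover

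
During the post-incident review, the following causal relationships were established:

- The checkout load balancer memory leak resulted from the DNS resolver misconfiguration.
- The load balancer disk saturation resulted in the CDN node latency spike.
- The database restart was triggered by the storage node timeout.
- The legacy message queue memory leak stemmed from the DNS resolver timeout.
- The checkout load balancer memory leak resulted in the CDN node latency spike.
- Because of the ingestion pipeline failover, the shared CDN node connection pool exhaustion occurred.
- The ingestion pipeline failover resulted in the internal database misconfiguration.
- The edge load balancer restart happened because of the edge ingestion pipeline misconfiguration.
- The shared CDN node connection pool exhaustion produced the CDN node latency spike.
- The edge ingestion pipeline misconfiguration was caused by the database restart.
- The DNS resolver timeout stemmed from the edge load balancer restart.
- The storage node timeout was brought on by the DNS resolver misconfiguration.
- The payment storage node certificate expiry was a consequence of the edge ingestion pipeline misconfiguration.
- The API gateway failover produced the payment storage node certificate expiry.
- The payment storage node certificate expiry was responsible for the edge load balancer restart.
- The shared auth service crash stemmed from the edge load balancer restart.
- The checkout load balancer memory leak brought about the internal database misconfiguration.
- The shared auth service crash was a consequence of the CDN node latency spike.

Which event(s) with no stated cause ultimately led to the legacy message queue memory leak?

the API gateway failover, the DNS resolver misconfiguration

Tracing upstream from the legacy message queue memory leak: the legacy message queue memory leak ← the DNS resolver timeout ← the edge load balancer restart ← the edge ingestion pipeline misconfiguration ← the database restart ← the storage node timeout ← the DNS resolver misconfiguration.
A separate upstream branch: the legacy message queue memory leak ← the DNS resolver timeout ← the edge load balancer restart ← the payment storage node certificate expiry ← the API gateway failover.
Each of those chain origins has no stated cause.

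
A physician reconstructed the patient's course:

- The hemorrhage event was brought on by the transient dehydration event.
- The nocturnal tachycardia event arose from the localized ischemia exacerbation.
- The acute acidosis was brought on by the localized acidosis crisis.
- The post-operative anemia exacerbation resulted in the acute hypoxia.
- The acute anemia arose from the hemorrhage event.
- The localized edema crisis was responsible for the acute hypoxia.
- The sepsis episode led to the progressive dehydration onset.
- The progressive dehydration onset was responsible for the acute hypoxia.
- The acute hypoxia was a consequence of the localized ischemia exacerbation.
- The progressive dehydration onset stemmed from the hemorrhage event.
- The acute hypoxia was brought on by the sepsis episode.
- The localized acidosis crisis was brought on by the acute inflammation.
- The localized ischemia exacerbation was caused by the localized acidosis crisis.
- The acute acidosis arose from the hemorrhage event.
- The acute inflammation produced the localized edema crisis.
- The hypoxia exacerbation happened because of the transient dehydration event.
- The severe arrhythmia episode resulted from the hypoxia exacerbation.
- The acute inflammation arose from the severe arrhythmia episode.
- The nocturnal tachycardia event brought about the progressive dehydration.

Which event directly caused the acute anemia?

Upstream contributors include the transient dehydration event, but only the hemorrhage event feeds directly into the acute anemia.

the hemorrhage event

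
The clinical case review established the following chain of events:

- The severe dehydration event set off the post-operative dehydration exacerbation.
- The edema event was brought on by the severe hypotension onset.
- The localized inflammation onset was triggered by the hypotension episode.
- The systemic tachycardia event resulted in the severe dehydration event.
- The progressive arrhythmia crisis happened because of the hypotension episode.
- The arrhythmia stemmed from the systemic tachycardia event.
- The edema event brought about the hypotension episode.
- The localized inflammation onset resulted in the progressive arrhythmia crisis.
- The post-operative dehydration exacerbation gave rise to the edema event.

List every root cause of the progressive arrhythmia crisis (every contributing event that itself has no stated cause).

the severe hypotension onset, the systemic tachycardia event

Tracing upstream from the progressive arrhythmia crisis: the progressive arrhythmia crisis ← the hypotension episode ← the edema event ← the post-operative dehydration exacerbation ← the severe dehydration event ← the systemic tachycardia event.
A separate upstream branch: the progressive arrhythmia crisis ← the hypotension episode ← the edema event ← the severe hypotension onset.
Each of those chain origins has no stated cause.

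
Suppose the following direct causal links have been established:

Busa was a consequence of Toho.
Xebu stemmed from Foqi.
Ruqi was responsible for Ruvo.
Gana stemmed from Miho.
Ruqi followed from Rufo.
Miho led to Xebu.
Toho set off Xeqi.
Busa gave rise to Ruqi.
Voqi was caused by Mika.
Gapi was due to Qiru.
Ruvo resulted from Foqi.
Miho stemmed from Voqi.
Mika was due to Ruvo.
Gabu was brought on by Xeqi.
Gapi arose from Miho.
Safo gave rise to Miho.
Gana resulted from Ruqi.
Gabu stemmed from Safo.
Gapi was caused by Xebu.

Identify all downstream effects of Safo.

Direct effects: Gabu, Miho.
2 steps out: Gana, Xebu, Gapi.
Not reachable from it: Rufo, Toho, Busa, Xeqi, Ruqi, Foqi, Ruvo, Mika, Voqi, Qiru.

Gabu, Gana, Gapi, Miho, Xebu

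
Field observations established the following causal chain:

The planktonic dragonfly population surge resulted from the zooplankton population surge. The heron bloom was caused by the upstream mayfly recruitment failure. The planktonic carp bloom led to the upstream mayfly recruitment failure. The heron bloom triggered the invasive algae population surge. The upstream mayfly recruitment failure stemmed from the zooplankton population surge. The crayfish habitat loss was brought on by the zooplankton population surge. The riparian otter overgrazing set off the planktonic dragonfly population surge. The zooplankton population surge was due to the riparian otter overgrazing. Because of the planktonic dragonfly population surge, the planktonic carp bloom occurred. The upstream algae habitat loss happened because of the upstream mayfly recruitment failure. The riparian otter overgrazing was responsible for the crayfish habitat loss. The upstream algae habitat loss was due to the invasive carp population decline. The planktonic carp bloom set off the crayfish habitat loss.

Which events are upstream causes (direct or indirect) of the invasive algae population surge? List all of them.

Immediate cause of the invasive algae population surge: the heron bloom.
Further upstream: the riparian otter overgrazing, the zooplankton population surge, the planktonic dragonfly population surge, the planktonic carp bloom, the upstream mayfly recruitment failure.

the heron bloom, the planktonic carp bloom, the planktonic dragonfly population surge, the riparian otter overgrazing, the upstream mayfly recruitment failure, the zooplankton population surge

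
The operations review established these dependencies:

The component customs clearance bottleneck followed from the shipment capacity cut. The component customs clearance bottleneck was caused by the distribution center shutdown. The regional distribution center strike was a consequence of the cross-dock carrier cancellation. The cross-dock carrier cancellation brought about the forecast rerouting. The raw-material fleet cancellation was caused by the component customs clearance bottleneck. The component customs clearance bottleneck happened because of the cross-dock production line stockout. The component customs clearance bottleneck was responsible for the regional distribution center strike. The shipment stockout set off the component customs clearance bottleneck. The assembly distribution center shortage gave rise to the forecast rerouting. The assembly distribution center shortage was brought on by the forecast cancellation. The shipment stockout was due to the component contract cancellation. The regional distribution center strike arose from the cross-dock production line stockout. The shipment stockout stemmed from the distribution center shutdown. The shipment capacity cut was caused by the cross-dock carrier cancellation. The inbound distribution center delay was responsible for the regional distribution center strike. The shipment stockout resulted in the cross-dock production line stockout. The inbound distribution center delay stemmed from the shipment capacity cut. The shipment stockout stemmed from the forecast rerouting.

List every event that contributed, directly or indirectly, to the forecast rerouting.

the assembly distribution center shortage, the cross-dock carrier cancellation, the forecast cancellation

Immediate causes of the forecast rerouting: the assembly distribution center shortage, the cross-dock carrier cancellation.
Further upstream: the forecast cancellation.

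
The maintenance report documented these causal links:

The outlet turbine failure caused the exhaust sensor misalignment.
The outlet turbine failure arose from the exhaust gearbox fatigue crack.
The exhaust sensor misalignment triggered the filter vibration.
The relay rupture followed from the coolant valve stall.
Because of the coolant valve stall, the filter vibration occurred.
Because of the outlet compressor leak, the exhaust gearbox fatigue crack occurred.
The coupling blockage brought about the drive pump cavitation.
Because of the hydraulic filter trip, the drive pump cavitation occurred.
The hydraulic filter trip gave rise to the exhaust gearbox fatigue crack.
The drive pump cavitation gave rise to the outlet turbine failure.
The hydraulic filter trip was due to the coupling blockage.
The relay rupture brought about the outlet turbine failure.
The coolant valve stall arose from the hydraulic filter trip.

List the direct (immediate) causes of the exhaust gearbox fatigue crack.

Upstream contributors include the coupling blockage, but only the hydraulic filter trip, the outlet compressor leak feed directly into the exhaust gearbox fatigue crack.

the hydraulic filter trip, the outlet compressor leak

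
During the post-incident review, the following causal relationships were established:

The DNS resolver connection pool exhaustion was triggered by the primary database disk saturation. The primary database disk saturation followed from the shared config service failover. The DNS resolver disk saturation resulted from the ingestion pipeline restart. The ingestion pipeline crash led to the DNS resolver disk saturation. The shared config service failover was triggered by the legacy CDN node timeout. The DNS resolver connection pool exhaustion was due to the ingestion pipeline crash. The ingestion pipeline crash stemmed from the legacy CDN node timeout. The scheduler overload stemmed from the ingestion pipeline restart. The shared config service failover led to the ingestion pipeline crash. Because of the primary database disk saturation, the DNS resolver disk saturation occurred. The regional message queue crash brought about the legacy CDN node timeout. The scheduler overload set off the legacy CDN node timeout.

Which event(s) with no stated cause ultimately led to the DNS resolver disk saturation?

Tracing upstream from the DNS resolver disk saturation: the DNS resolver disk saturation ← the ingestion pipeline crash ← the legacy CDN node timeout ← the regional message queue crash.
A separate upstream branch: the DNS resolver disk saturation ← the ingestion pipeline restart.
Each of those chain origins has no stated cause.

the ingestion pipeline restart, the regional message queue crash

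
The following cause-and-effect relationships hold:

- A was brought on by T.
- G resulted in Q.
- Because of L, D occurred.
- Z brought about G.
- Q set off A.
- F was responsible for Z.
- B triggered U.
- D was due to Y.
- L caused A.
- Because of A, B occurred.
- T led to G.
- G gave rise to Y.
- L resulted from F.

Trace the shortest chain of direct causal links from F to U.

F → L → A → B → U

F → L
L → A
A → B
B → U
Length: 4 steps.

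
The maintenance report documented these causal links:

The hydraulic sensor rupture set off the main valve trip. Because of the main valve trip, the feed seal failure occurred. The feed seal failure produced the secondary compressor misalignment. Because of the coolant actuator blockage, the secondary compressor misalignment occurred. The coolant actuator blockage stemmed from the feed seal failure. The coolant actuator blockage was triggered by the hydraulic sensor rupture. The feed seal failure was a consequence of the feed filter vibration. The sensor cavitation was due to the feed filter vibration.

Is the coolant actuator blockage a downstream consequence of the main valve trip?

Yes

There is a causal chain: the main valve trip → the feed seal failure → the coolant actuator blockage.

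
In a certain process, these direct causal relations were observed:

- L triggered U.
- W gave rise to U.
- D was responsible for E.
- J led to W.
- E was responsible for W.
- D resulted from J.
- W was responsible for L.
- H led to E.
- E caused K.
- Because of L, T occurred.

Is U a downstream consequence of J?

There is a causal chain: J → W → U.

Yes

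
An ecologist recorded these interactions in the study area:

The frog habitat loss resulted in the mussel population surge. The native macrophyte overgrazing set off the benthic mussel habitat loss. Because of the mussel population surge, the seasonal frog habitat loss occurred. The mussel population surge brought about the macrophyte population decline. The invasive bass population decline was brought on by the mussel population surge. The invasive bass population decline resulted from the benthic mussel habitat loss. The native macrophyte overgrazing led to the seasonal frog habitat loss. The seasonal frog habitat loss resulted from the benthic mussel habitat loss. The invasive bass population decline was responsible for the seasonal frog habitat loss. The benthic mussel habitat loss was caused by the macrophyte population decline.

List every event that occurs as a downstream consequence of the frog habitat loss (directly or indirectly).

Direct effects: the mussel population surge.
2 steps out: the macrophyte population decline, the invasive bass population decline, the seasonal frog habitat loss.
3 steps out: the benthic mussel habitat loss.
Not reachable from it: the native macrophyte overgrazing.

the benthic mussel habitat loss, the invasive bass population decline, the macrophyte population decline, the mussel population surge, the seasonal frog habitat loss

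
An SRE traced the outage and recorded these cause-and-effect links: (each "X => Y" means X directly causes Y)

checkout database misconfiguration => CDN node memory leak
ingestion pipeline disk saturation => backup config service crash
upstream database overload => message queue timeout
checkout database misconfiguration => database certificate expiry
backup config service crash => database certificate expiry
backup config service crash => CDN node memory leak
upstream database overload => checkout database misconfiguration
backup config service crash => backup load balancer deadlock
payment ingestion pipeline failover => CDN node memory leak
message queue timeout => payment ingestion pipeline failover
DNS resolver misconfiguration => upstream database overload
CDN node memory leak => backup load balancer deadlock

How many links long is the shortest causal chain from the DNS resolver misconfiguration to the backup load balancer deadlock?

Shortest chain: the DNS resolver misconfiguration → the upstream database overload → the checkout database misconfiguration → the CDN node memory leak → the backup load balancer deadlock.

4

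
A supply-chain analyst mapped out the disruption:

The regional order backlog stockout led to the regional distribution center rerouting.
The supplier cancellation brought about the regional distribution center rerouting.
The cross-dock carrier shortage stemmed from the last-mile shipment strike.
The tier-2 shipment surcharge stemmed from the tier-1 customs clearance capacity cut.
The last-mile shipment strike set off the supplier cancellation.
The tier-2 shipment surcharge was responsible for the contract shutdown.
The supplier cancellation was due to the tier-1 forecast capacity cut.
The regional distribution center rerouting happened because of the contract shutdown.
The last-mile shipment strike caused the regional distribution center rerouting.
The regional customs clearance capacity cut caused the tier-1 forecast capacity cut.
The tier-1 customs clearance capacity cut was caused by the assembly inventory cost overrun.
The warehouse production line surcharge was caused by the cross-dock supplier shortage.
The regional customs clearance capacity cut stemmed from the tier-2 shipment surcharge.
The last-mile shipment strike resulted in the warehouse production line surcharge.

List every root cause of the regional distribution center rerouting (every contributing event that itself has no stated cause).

the assembly inventory cost overrun, the last-mile shipment strike, the regional order backlog stockout

Tracing upstream from the regional distribution center rerouting: the regional distribution center rerouting ← the contract shutdown ← the tier-2 shipment surcharge ← the tier-1 customs clearance capacity cut ← the assembly inventory cost overrun.
A separate upstream branch: the regional distribution center rerouting ← the last-mile shipment strike.
A separate upstream branch: the regional distribution center rerouting ← the regional order backlog stockout.
Each of those chain origins has no stated cause.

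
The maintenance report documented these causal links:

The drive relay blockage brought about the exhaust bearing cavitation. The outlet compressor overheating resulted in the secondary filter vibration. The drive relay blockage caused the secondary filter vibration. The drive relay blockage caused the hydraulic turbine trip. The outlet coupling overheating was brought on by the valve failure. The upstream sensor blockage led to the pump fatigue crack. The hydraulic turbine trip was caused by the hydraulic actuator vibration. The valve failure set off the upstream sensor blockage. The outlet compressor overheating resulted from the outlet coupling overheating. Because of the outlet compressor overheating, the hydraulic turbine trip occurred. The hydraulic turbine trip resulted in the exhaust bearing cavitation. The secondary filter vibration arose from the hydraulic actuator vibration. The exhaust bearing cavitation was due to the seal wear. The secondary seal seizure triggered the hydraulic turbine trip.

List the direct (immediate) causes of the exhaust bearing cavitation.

Upstream contributors include the hydraulic actuator vibration, the valve failure, the outlet coupling overheating, the outlet compressor overheating, the secondary seal seizure, but only the drive relay blockage, the hydraulic turbine trip, the seal wear feed directly into the exhaust bearing cavitation.

the drive relay blockage, the hydraulic turbine trip, the seal wear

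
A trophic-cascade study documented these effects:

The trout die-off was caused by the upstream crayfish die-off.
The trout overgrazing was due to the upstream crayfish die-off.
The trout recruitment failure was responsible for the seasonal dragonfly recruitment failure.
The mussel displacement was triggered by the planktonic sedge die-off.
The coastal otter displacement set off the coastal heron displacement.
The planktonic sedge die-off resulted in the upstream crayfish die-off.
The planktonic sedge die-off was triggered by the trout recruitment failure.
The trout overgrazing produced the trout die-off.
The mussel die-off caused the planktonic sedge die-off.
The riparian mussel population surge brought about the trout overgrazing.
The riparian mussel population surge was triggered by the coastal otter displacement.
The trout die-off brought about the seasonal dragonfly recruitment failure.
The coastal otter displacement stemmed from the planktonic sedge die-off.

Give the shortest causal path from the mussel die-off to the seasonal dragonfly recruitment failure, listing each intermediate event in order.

the mussel die-off → the planktonic sedge die-off
the planktonic sedge die-off → the upstream crayfish die-off
the upstream crayfish die-off → the trout die-off
the trout die-off → the seasonal dragonfly recruitment failure
Length: 4 steps.

the mussel die-off → the planktonic sedge die-off → the upstream crayfish die-off → the trout die-off → the seasonal dragonfly recruitment failure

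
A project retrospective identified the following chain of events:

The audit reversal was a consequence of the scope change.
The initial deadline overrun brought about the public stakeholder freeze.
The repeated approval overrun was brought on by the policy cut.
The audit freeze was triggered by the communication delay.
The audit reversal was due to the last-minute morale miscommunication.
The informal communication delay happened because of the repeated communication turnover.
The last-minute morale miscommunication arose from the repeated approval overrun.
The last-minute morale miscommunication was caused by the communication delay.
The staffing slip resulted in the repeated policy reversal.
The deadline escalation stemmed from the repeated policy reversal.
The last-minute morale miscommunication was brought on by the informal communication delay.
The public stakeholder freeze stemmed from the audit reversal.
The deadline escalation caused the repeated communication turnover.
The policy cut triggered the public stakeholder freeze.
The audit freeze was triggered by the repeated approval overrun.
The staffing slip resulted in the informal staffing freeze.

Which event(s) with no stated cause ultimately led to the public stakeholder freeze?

Tracing upstream from the public stakeholder freeze: the public stakeholder freeze ← the audit reversal ← the last-minute morale miscommunication ← the informal communication delay ← the repeated communication turnover ← the deadline escalation ← the repeated policy reversal ← the staffing slip.
A separate upstream branch: the public stakeholder freeze ← the policy cut.
A separate upstream branch: the public stakeholder freeze ← the audit reversal ← the last-minute morale miscommunication ← the communication delay.
A separate upstream branch: the public stakeholder freeze ← the audit reversal ← the scope change.
A separate upstream branch: the public stakeholder freeze ← the initial deadline overrun.
Each of those chain origins has no stated cause.

the communication delay, the initial deadline overrun, the policy cut, the scope change, the staffing slip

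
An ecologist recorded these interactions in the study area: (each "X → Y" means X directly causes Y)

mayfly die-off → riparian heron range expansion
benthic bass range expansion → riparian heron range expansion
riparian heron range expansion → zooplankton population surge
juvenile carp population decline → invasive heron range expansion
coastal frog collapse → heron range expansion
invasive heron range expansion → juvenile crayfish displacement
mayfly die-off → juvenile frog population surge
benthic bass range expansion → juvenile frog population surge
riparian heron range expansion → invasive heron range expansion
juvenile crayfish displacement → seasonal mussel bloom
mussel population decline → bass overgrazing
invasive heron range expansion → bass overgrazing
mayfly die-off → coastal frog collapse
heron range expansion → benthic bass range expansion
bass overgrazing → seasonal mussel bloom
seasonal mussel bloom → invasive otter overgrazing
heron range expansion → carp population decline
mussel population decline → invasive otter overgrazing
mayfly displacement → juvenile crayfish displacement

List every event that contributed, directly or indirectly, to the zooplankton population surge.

Immediate cause of the zooplankton population surge: the riparian heron range expansion.
Further upstream: the mayfly die-off, the coastal frog collapse, the heron range expansion, the benthic bass range expansion.

the benthic bass range expansion, the coastal frog collapse, the heron range expansion, the mayfly die-off, the riparian heron range expansion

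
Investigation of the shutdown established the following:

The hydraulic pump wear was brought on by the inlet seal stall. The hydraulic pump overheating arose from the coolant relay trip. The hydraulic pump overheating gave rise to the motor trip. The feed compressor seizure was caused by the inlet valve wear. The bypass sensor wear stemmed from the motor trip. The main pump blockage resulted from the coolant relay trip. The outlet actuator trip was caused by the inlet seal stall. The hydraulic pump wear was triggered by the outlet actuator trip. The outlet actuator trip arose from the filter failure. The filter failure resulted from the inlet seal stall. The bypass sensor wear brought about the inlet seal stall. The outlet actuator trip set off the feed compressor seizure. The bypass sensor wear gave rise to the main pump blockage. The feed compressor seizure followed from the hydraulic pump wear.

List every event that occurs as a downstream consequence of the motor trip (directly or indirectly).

Direct effects: the bypass sensor wear.
2 steps out: the inlet seal stall, the main pump blockage.
3 steps out: the filter failure, the outlet actuator trip, the hydraulic pump wear.
4 steps out: the feed compressor seizure.
Not reachable from it: the coolant relay trip, the hydraulic pump overheating, the inlet valve wear.

the bypass sensor wear, the feed compressor seizure, the filter failure, the hydraulic pump wear, the inlet seal stall, the main pump blockage, the outlet actuator trip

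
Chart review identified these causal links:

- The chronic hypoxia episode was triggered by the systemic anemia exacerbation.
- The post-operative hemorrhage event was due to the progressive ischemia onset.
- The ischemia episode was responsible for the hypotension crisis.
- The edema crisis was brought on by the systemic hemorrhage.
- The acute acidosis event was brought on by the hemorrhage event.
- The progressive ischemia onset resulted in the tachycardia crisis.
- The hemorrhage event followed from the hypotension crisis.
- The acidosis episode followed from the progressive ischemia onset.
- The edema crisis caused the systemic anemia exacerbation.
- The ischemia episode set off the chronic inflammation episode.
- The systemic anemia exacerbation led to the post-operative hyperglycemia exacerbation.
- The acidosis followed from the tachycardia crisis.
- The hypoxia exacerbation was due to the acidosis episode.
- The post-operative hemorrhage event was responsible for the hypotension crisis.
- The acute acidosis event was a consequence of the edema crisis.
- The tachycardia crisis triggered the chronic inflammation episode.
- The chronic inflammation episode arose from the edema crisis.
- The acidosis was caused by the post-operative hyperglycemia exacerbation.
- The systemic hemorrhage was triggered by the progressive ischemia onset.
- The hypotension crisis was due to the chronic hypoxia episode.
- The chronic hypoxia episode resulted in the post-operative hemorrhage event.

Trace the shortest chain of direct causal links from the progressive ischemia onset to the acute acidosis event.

the progressive ischemia onset → the systemic hemorrhage → the edema crisis → the acute acidosis event

the progressive ischemia onset → the systemic hemorrhage
the systemic hemorrhage → the edema crisis
the edema crisis → the acute acidosis event
Length: 3 steps.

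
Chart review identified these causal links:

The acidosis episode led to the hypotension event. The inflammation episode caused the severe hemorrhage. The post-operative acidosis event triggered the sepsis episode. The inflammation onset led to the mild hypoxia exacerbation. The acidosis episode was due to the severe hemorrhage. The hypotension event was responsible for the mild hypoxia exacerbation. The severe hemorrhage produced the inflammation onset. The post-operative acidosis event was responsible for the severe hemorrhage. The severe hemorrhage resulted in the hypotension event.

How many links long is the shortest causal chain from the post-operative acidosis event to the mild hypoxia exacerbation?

3

Shortest chain: the post-operative acidosis event → the severe hemorrhage → the inflammation onset → the mild hypoxia exacerbation.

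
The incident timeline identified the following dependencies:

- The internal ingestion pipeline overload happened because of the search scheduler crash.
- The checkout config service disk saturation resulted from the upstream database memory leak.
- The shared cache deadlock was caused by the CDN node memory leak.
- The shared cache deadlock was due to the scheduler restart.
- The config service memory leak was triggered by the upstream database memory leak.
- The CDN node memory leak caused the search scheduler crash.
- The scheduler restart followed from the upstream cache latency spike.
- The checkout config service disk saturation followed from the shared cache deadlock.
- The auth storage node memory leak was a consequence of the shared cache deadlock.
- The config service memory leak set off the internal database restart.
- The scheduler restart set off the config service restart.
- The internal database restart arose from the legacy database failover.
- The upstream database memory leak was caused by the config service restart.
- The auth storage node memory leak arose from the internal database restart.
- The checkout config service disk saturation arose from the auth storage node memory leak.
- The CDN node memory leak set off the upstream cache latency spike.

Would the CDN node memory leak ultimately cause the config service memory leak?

Yes

There is a causal chain: the CDN node memory leak → the upstream cache latency spike → the scheduler restart → the config service restart → the upstream database memory leak → the config service memory leak.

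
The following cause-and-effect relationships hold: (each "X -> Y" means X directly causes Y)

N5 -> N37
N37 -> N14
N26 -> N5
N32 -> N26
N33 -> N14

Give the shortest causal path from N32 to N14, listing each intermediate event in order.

N32 → N26
N26 → N5
N5 → N37
N37 → N14
Length: 4 steps.

N32 → N26 → N5 → N37 → N14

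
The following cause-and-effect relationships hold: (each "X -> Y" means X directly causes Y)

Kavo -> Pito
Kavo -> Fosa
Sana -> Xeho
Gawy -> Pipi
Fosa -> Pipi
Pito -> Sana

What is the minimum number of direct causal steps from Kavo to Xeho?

3

Shortest chain: Kavo → Pito → Sana → Xeho.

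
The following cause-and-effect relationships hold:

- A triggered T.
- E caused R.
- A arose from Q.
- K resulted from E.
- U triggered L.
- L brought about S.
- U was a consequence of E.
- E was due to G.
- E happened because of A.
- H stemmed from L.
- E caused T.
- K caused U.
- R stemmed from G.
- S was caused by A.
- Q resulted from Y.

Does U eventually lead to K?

U leads to L, H, S; K is not among them.

No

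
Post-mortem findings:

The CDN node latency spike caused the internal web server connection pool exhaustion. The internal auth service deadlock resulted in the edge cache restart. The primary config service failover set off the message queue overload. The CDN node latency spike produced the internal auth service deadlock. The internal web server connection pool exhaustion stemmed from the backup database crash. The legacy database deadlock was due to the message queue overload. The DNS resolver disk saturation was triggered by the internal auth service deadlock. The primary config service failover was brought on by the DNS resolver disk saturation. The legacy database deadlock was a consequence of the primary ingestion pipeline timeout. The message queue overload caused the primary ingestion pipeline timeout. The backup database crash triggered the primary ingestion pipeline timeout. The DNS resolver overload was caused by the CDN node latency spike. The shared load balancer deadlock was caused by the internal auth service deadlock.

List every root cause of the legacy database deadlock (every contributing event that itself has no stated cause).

the CDN node latency spike, the backup database crash

Tracing upstream from the legacy database deadlock: the legacy database deadlock ← the message queue overload ← the primary config service failover ← the DNS resolver disk saturation ← the internal auth service deadlock ← the CDN node latency spike.
A separate upstream branch: the legacy database deadlock ← the primary ingestion pipeline timeout ← the backup database crash.
Each of those chain origins has no stated cause.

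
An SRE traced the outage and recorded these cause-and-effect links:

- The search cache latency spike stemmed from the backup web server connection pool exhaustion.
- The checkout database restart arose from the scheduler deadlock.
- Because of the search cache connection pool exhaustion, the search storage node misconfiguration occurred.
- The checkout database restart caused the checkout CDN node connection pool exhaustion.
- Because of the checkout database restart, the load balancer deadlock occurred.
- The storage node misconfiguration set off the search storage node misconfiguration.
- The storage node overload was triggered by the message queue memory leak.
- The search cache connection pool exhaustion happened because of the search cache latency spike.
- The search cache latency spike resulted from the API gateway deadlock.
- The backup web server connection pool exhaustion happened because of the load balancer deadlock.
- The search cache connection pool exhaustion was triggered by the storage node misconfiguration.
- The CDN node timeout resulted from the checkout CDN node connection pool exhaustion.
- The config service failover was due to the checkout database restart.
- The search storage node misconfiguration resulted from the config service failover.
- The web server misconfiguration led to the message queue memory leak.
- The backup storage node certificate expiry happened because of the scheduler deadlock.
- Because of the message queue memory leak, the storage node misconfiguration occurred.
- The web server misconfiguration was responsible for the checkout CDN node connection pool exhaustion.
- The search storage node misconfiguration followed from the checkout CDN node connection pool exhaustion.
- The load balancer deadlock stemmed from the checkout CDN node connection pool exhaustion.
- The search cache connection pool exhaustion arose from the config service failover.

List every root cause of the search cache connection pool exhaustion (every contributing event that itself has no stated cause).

Tracing upstream from the search cache connection pool exhaustion: the search cache connection pool exhaustion ← the storage node misconfiguration ← the message queue memory leak ← the web server misconfiguration.
A separate upstream branch: the search cache connection pool exhaustion ← the config service failover ← the checkout database restart ← the scheduler deadlock.
A separate upstream branch: the search cache connection pool exhaustion ← the search cache latency spike ← the API gateway deadlock.
Each of those chain origins has no stated cause.

the API gateway deadlock, the scheduler deadlock, the web server misconfiguration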